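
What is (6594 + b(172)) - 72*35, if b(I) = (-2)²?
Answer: 4078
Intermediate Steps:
b(I) = 4
(6594 + b(172)) - 72*35 = (6594 + 4) - 72*35 = 6598 - 2520 = 4078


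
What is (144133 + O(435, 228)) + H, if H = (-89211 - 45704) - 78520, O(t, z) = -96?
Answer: -69398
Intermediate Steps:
H = -213435 (H = -134915 - 78520 = -213435)
(144133 + O(435, 228)) + H = (144133 - 96) - 213435 = 144037 - 213435 = -69398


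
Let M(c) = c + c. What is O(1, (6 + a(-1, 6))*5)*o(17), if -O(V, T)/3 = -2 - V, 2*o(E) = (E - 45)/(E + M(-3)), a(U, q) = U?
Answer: -126/11 ≈ -11.455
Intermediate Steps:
M(c) = 2*c
o(E) = (-45 + E)/(2*(-6 + E)) (o(E) = ((E - 45)/(E + 2*(-3)))/2 = ((-45 + E)/(E - 6))/2 = ((-45 + E)/(-6 + E))/2 = (-45 + E)/(2*(-6 + E)))
O(V, T) = 6 + 3*V (O(V, T) = -3*(-2 - V) = 6 + 3*V)
O(1, (6 + a(-1, 6))*5)*o(17) = (6 + 3*1)*((-45 + 17)/(2*(-6 + 17))) = (6 + 3)*((½)*(-28)/11) = 9*((½)*(1/11)*(-28)) = 9*(-14/11) = -126/11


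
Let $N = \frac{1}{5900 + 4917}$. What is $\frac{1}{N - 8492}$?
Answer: $- \frac{10817}{91857963} \approx -0.00011776$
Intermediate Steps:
$N = \frac{1}{10817} \approx 9.2447 \cdot 10^{-5}$
$\frac{1}{N - 8492} = \frac{1}{\frac{1}{10817} - 8492} = \frac{1}{- \frac{91857963}{10817}} = - \frac{10817}{91857963}$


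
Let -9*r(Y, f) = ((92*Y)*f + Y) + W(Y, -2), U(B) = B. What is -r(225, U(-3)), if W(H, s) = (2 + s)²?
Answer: -6875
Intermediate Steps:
r(Y, f) = -Y/9 - 92*Y*f/9 (r(Y, f) = -(((92*Y)*f + Y) + (2 - 2)²)/9 = -((92*Y*f + Y) + 0²)/9 = -((Y + 92*Y*f) + 0)/9 = -(Y + 92*Y*f)/9 = -Y/9 - 92*Y*f/9)
-r(225, U(-3)) = -225*(-1 - 92*(-3))/9 = -225*(-1 + 276)/9 = -225*275/9 = -1*6875 = -6875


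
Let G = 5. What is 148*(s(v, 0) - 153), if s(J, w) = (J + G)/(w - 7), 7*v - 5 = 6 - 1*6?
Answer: -1115476/49 ≈ -22765.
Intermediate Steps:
v = 5/7 (v = 5/7 + (6 - 1*6)/7 = 5/7 + (6 - 6)/7 = 5/7 + (1/7)*0 = 5/7 + 0 = 5/7 ≈ 0.71429)
s(J, w) = (5 + J)/(-7 + w) (s(J, w) = (J + 5)/(w - 7) = (5 + J)/(-7 + w))
148*(s(v, 0) - 153) = 148*((5 + 5/7)/(-7 + 0) - 153) = 148*((40/7)/(-7) - 153) = 148*(-1/7*40/7 - 153) = 148*(-40/49 - 153) = 148*(-7537/49) = -1115476/49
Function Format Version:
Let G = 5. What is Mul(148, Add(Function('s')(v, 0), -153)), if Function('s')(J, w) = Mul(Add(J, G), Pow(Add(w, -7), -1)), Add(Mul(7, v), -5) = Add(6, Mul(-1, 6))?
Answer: Rational(-1115476, 49) ≈ -22765.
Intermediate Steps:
v = Rational(5, 7) (v = Add(Rational(5, 7), Mul(Rational(1, 7), Add(6, Mul(-1, 6)))) = Add(Rational(5, 7), Mul(Rational(1, 7), Add(6, -6))) = Add(Rational(5, 7), Mul(Rational(1, 7), 0)) = Add(Rational(5, 7), 0) = Rational(5, 7) ≈ 0.71429)
Function('s')(J, w) = Mul(Pow(Add(-7, w), -1), Add(5, J)) (Function('s')(J, w) = Mul(Add(J, 5), Pow(Add(w, -7), -1)) = Mul(Add(5, J), Pow(Add(-7, w), -1)) = Mul(Pow(Add(-7, w), -1), Add(5, J)))
Mul(148, Add(Function('s')(v, 0), -153)) = Mul(148, Add(Mul(Pow(Add(-7, 0), -1), Add(5, Rational(5, 7))), -153)) = Mul(148, Add(Mul(Pow(-7, -1), Rational(40, 7)), -153)) = Mul(148, Add(Mul(Rational(-1, 7), Rational(40, 7)), -153)) = Mul(148, Add(Rational(-40, 49), -153)) = Mul(148, Rational(-7537, 49)) = Rational(-1115476, 49)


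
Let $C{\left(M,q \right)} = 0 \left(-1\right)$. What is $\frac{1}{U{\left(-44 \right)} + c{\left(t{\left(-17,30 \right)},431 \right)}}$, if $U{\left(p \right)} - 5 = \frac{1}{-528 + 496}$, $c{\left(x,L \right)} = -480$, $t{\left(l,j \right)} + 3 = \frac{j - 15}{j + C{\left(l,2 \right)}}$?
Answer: $- \frac{32}{15201} \approx -0.0021051$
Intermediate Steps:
$C{\left(M,q \right)} = 0$
$t{\left(l,j \right)} = -3 + \frac{-15 + j}{j}$ ($t{\left(l,j \right)} = -3 + \frac{j - 15}{j + 0} = -3 + \frac{-15 + j}{j}$)
$U{\left(p \right)} = \frac{159}{32}$ ($U{\left(p \right)} = 5 + \frac{1}{-528 + 496} = 5 + \frac{1}{-32} = 5 - \frac{1}{32} = \frac{159}{32}$)
$\frac{1}{U{\left(-44 \right)} + c{\left(t{\left(-17,30 \right)},431 \right)}} = \frac{1}{\frac{159}{32} - 480} = \frac{1}{- \frac{15201}{32}} = - \frac{32}{15201}$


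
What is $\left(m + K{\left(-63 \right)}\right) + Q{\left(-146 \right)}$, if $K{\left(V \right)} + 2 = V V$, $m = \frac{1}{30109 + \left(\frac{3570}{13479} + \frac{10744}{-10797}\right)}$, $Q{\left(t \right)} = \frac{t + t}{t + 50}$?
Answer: $\frac{139165514237610691}{35053917504648} \approx 3970.0$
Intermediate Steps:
$Q{\left(t \right)} = \frac{2 t}{50 + t}$
$m = \frac{48510921}{1460579896027}$ ($m = \frac{1}{30109 + \left(3570 \cdot \frac{1}{13479} + 10744 \left(- \frac{1}{10797}\right)\right)} = \frac{1}{30109 + \left(\frac{1190}{4493} - \frac{10744}{10797}\right)} = \frac{1}{30109 - \frac{35424362}{48510921}} = \frac{1}{\frac{1460579896027}{48510921}} = \frac{48510921}{1460579896027} \approx 3.3213 \cdot 10^{-5}$)
$K{\left(V \right)} = -2 + V^{2}$ ($K{\left(V \right)} = -2 + V V = -2 + V^{2}$)
$\left(m + K{\left(-63 \right)}\right) + Q{\left(-146 \right)} = \left(\frac{48510921}{1460579896027} - \left(2 - \left(-63\right)^{2}\right)\right) + 2 \left(-146\right) \frac{1}{50 - 146} = \left(\frac{48510921}{1460579896027} + \left(-2 + 3969\right)\right) + 2 \left(-146\right) \frac{1}{-96} = \left(\frac{48510921}{1460579896027} + 3967\right) + 2 \left(-146\right) \left(- \frac{1}{96}\right) = \frac{5794120496050030}{1460579896027} + \frac{73}{24} = \frac{139165514237610691}{35053917504648}$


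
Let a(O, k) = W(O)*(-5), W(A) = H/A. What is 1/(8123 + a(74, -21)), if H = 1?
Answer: 74/601097 ≈ 0.00012311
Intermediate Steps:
W(A) = 1/A
a(O, k) = -5/O
1/(8123 + a(74, -21)) = 1/(8123 - 5/74) = 1/(601097/74) = 74/601097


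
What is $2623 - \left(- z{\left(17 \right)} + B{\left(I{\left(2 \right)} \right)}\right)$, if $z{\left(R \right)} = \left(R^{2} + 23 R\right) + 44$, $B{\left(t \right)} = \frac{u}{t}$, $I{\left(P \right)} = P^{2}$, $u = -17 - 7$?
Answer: $3353$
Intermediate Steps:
$u = -24$ ($u = -17 - 7 = -24$)
$B{\left(t \right)} = - \frac{24}{t}$
$z{\left(R \right)} = 44 + R^{2} + 23 R$
$2623 - \left(- z{\left(17 \right)} + B{\left(I{\left(2 \right)} \right)}\right) = 2623 + \left(\left(44 + 17^{2} + 23 \cdot 17\right) - - \frac{24}{2^{2}}\right) = 2623 + \left(\left(44 + 289 + 391\right) - - \frac{24}{4}\right) = 2623 + \left(724 - \left(-24\right) \frac{1}{4}\right) = 2623 + \left(724 - -6\right) = 2623 + \left(724 + 6\right) = 2623 + 730 = 3353$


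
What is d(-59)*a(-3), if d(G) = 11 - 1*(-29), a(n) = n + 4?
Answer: 40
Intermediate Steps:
a(n) = 4 + n
d(G) = 40 (d(G) = 11 + 29 = 40)
d(-59)*a(-3) = 40*(4 - 3) = 40*1 = 40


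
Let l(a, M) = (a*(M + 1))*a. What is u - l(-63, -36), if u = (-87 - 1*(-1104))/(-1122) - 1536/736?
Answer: 1194921081/8602 ≈ 1.3891e+5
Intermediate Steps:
u = -25749/8602 (u = (-87 + 1104)*(-1/1122) - 1536*1/736 = 1017*(-1/1122) - 48/23 = -339/374 - 48/23 = -25749/8602 ≈ -2.9934)
l(a, M) = a**2*(1 + M) (l(a, M) = (a*(1 + M))*a = a**2*(1 + M))
u - l(-63, -36) = -25749/8602 - (-63)**2*(1 - 36) = -25749/8602 - 3969*(-35) = -25749/8602 - 1*(-138915) = -25749/8602 + 138915 = 1194921081/8602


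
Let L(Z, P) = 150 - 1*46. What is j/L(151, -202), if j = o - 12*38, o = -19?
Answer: -475/104 ≈ -4.5673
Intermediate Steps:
j = -475 (j = -19 - 12*38 = -19 - 456 = -475)
L(Z, P) = 104 (L(Z, P) = 150 - 46 = 104)
j/L(151, -202) = -475/104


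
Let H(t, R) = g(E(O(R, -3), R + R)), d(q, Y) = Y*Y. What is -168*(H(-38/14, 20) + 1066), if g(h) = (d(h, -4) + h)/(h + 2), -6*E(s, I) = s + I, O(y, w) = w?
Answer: -4467288/25 ≈ -1.7869e+5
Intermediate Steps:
d(q, Y) = Y**2
E(s, I) = -I/6 - s/6 (E(s, I) = -(s + I)/6 = -(I + s)/6 = -I/6 - s/6)
g(h) = (16 + h)/(2 + h) (g(h) = ((-4)**2 + h)/(h + 2) = (16 + h)/(2 + h))
H(t, R) = (33/2 - R/3)/(5/2 - R/3) (H(t, R) = (16 + (-(R + R)/6 - 1/6*(-3)))/(2 + (-(R + R)/6 - 1/6*(-3))) = (16 + (-R/3 + 1/2))/(2 + (-R/3 + 1/2)) = (16 + (1/2 - R/3))/(2 + (1/2 - R/3)) = (33/2 - R/3)/(5/2 - R/3))
-168*(H(-38/14, 20) + 1066) = -168*((99 - 2*20)/(15 - 2*20) + 1066) = -168*((99 - 40)/(15 - 40) + 1066) = -168*(59/(-25) + 1066) = -168*(-1/25*59 + 1066) = -168*(-59/25 + 1066) = -168*26591/25 = -4467288/25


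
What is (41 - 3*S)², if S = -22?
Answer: 11449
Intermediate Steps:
(41 - 3*S)² = (41 - 3*(-22))² = (41 + 66)² = 107² = 11449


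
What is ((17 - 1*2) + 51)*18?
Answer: 1188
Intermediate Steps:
((17 - 1*2) + 51)*18 = ((17 - 2) + 51)*18 = (15 + 51)*18 = 66*18 = 1188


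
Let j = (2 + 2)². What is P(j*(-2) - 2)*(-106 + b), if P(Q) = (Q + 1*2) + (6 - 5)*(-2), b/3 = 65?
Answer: -3026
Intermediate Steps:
b = 195 (b = 3*65 = 195)
j = 16 (j = 4² = 16)
P(Q) = Q (P(Q) = (Q + 2) + 1*(-2) = (2 + Q) - 2 = Q)
P(j*(-2) - 2)*(-106 + b) = (16*(-2) - 2)*(-106 + 195) = (-32 - 2)*89 = -34*89 = -3026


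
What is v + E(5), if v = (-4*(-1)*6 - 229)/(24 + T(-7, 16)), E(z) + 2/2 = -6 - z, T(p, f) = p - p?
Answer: -493/24 ≈ -20.542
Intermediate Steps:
T(p, f) = 0
E(z) = -7 - z (E(z) = -1 + (-6 - z) = -7 - z)
v = -205/24 (v = (-4*(-1)*6 - 229)/(24 + 0) = (4*6 - 229)/24 = (24 - 229)*(1/24) = -205*1/24 = -205/24 ≈ -8.5417)
v + E(5) = -205/24 + (-7 - 1*5) = -205/24 + (-7 - 5) = -205/24 - 12 = -493/24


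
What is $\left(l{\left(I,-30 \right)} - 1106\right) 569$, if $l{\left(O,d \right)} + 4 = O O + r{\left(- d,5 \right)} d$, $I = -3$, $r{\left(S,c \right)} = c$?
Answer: $-711819$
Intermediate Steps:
$l{\left(O,d \right)} = -4 + O^{2} + 5 d$ ($l{\left(O,d \right)} = -4 + \left(O O + 5 d\right) = -4 + \left(O^{2} + 5 d\right) = -4 + O^{2} + 5 d$)
$\left(l{\left(I,-30 \right)} - 1106\right) 569 = \left(\left(-4 + \left(-3\right)^{2} + 5 \left(-30\right)\right) - 1106\right) 569 = \left(\left(-4 + 9 - 150\right) - 1106\right) 569 = \left(-145 - 1106\right) 569 = \left(-1251\right) 569 = -711819$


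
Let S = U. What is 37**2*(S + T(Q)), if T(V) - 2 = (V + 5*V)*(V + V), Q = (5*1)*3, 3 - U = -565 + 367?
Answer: 3974207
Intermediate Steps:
U = 201 (U = 3 - (-565 + 367) = 3 - 1*(-198) = 3 + 198 = 201)
S = 201
Q = 15 (Q = 5*3 = 15)
T(V) = 2 + 12*V**2 (T(V) = 2 + (V + 5*V)*(V + V) = 2 + (6*V)*(2*V) = 2 + 12*V**2)
37**2*(S + T(Q)) = 37**2*(201 + (2 + 12*15**2)) = 1369*(201 + (2 + 12*225)) = 1369*(201 + (2 + 2700)) = 1369*(201 + 2702) = 1369*2903 = 3974207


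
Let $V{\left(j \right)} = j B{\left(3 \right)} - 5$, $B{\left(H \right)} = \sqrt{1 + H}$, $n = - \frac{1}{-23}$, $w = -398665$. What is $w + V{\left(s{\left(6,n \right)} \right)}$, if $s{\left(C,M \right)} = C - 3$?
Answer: $-398664$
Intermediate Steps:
$n = \frac{1}{23}$ ($n = \left(-1\right) \left(- \frac{1}{23}\right) = \frac{1}{23} \approx 0.043478$)
$s{\left(C,M \right)} = -3 + C$
$V{\left(j \right)} = -5 + 2 j$ ($V{\left(j \right)} = j \sqrt{1 + 3} - 5 = j \sqrt{4} - 5 = j 2 - 5 = 2 j - 5 = -5 + 2 j$)
$w + V{\left(s{\left(6,n \right)} \right)} = -398665 - \left(5 - 2 \left(-3 + 6\right)\right) = -398665 + \left(-5 + 2 \cdot 3\right) = -398665 + \left(-5 + 6\right) = -398665 + 1 = -398664$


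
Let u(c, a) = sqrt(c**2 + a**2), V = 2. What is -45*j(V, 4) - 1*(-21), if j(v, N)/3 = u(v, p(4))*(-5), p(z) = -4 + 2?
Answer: 21 + 1350*sqrt(2) ≈ 1930.2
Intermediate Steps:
p(z) = -2
u(c, a) = sqrt(a**2 + c**2)
j(v, N) = -15*sqrt(4 + v**2) (j(v, N) = 3*(sqrt((-2)**2 + v**2)*(-5)) = 3*(sqrt(4 + v**2)*(-5)) = 3*(-5*sqrt(4 + v**2)) = -15*sqrt(4 + v**2))
-45*j(V, 4) - 1*(-21) = -(-675)*sqrt(4 + 2**2) - 1*(-21) = -(-675)*sqrt(4 + 4) + 21 = -(-675)*sqrt(8) + 21 = -(-675)*2*sqrt(2) + 21 = -(-1350)*sqrt(2) + 21 = 1350*sqrt(2) + 21 = 21 + 1350*sqrt(2)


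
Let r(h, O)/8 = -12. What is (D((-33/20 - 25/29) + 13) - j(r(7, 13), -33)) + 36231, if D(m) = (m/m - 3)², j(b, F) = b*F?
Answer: 33067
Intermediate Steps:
r(h, O) = -96 (r(h, O) = 8*(-12) = -96)
j(b, F) = F*b
D(m) = 4 (D(m) = (1 - 3)² = (-2)² = 4)
(D((-33/20 - 25/29) + 13) - j(r(7, 13), -33)) + 36231 = (4 - (-33)*(-96)) + 36231 = (4 - 1*3168) + 36231 = (4 - 3168) + 36231 = -3164 + 36231 = 33067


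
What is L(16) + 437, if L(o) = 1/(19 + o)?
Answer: 15296/35 ≈ 437.03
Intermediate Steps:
L(16) + 437 = 1/(19 + 16) + 437 = 1/35 + 437 = 15296/35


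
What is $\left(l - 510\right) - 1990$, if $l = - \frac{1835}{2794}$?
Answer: $- \frac{6986835}{2794} \approx -2500.7$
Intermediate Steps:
$l = - \frac{1835}{2794}$ ($l = \left(-1835\right) \frac{1}{2794} = - \frac{1835}{2794} \approx -0.65676$)
$\left(l - 510\right) - 1990 = \left(- \frac{1835}{2794} - 510\right) - 1990 = - \frac{1426775}{2794} - 1990 = - \frac{6986835}{2794}$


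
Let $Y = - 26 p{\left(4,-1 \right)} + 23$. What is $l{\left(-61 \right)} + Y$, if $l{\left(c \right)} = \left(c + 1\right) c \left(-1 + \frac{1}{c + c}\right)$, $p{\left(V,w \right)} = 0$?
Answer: $-3667$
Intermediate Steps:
$Y = 23$ ($Y = \left(-26\right) 0 + 23 = 0 + 23 = 23$)
$l{\left(c \right)} = c \left(1 + c\right) \left(-1 + \frac{1}{2 c}\right)$ ($l{\left(c \right)} = \left(1 + c\right) c \left(-1 + \frac{1}{2 c}\right) = c \left(1 + c\right) \left(-1 + \frac{1}{2 c}\right)$)
$l{\left(-61 \right)} + Y = \left(\frac{1}{2} - \left(-61\right)^{2} - - \frac{61}{2}\right) + 23 = \left(\frac{1}{2} - 3721 + \frac{61}{2}\right) + 23 = -3690 + 23 = -3667$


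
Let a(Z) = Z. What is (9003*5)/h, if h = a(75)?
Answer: 3001/5 ≈ 600.20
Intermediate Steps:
h = 75
(9003*5)/h = (9003*5)/75 = 45015*(1/75) = 3001/5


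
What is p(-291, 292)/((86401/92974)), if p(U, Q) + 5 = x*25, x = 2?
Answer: 597690/12343 ≈ 48.423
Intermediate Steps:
p(U, Q) = 45 (p(U, Q) = -5 + 2*25 = -5 + 50 = 45)
p(-291, 292)/((86401/92974)) = 45/((86401/92974)) = 45/((86401*(1/92974))) = 45/(12343/13282) = 45*(13282/12343) = 597690/12343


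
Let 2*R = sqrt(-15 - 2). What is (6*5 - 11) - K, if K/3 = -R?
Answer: 19 + 3*I*sqrt(17)/2 ≈ 19.0 + 6.1847*I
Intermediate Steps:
R = I*sqrt(17)/2 (R = sqrt(-15 - 2)/2 = sqrt(-17)/2 = (I*sqrt(17))/2 = I*sqrt(17)/2 ≈ 2.0616*I)
K = -3*I*sqrt(17)/2 (K = 3*(-I*sqrt(17)/2) = -3*I*sqrt(17)/2 ≈ -6.1847*I)
(6*5 - 11) - K = (6*5 - 11) - (-3)*I*sqrt(17)/2 = (30 - 11) + 3*I*sqrt(17)/2 = 19 + 3*I*sqrt(17)/2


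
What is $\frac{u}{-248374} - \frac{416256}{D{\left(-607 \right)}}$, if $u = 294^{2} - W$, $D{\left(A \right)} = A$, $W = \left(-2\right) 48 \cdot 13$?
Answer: $\frac{51666971778}{75381509} \approx 685.41$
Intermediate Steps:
$W = -1248$ ($W = \left(-96\right) 13 = -1248$)
$u = 87684$ ($u = 294^{2} - -1248 = 86436 + 1248 = 87684$)
$\frac{u}{-248374} - \frac{416256}{D{\left(-607 \right)}} = \frac{87684}{-248374} - \frac{416256}{-607} = 87684 \left(- \frac{1}{248374}\right) - - \frac{416256}{607} = - \frac{43842}{124187} + \frac{416256}{607} = \frac{51666971778}{75381509}$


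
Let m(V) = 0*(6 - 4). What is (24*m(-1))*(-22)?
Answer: 0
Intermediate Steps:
m(V) = 0 (m(V) = 0*2 = 0)
(24*m(-1))*(-22) = (24*0)*(-22) = 0*(-22) = 0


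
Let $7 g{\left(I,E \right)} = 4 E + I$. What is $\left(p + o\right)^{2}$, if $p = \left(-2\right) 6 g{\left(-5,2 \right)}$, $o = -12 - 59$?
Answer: $\frac{284089}{49} \approx 5797.7$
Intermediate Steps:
$g{\left(I,E \right)} = \frac{I}{7} + \frac{4 E}{7}$ ($g{\left(I,E \right)} = \frac{4 E + I}{7} = \frac{I + 4 E}{7} = \frac{I}{7} + \frac{4 E}{7}$)
$o = -71$ ($o = -12 - 59 = -71$)
$p = - \frac{36}{7}$ ($p = \left(-2\right) 6 \left(\frac{1}{7} \left(-5\right) + \frac{4}{7} \cdot 2\right) = - 12 \left(- \frac{5}{7} + \frac{8}{7}\right) = \left(-12\right) \frac{3}{7} = - \frac{36}{7} \approx -5.1429$)
$\left(p + o\right)^{2} = \left(- \frac{36}{7} - 71\right)^{2} = \left(- \frac{533}{7}\right)^{2} = \frac{284089}{49}$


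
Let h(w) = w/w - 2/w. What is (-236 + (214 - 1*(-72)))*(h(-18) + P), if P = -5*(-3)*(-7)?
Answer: -46750/9 ≈ -5194.4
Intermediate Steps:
P = -105 (P = 15*(-7) = -105)
h(w) = 1 - 2/w
(-236 + (214 - 1*(-72)))*(h(-18) + P) = (-236 + (214 - 1*(-72)))*((-2 - 18)/(-18) - 105) = (-236 + (214 + 72))*(-1/18*(-20) - 105) = (-236 + 286)*(10/9 - 105) = 50*(-935/9) = -46750/9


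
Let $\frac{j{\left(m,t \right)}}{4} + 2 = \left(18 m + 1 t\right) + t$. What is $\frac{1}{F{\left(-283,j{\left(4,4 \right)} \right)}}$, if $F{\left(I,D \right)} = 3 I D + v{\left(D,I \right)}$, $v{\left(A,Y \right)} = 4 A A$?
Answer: $\frac{1}{124488} \approx 8.0329 \cdot 10^{-6}$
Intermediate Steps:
$v{\left(A,Y \right)} = 4 A^{2}$
$j{\left(m,t \right)} = -8 + 8 t + 72 m$ ($j{\left(m,t \right)} = -8 + 4 \left(\left(18 m + 1 t\right) + t\right) = -8 + 4 \left(\left(18 m + t\right) + t\right) = -8 + 4 \left(\left(t + 18 m\right) + t\right) = -8 + 4 \left(2 t + 18 m\right) = -8 + \left(8 t + 72 m\right) = -8 + 8 t + 72 m$)
$F{\left(I,D \right)} = 4 D^{2} + 3 D I$ ($F{\left(I,D \right)} = 3 I D + 4 D^{2} = 3 D I + 4 D^{2} = 4 D^{2} + 3 D I$)
$\frac{1}{F{\left(-283,j{\left(4,4 \right)} \right)}} = \frac{1}{\left(-8 + 8 \cdot 4 + 72 \cdot 4\right) \left(3 \left(-283\right) + 4 \left(-8 + 8 \cdot 4 + 72 \cdot 4\right)\right)} = \frac{1}{\left(-8 + 32 + 288\right) \left(-849 + 4 \left(-8 + 32 + 288\right)\right)} = \frac{1}{312 \left(-849 + 4 \cdot 312\right)} = \frac{1}{312 \left(-849 + 1248\right)} = \frac{1}{312 \cdot 399} = \frac{1}{124488}$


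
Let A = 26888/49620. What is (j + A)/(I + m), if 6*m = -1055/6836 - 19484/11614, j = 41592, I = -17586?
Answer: -40963410432892528/17320293748958415 ≈ -2.3651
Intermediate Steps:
m = -24240899/79393304 (m = (-1055/6836 - 19484/11614)/6 = (-1055*1/6836 - 19484*1/11614)/6 = (-1055/6836 - 9742/5807)/6 = (⅙)*(-72722697/39696652) = -24240899/79393304 ≈ -0.30533)
A = 6722/12405 (A = 26888*(1/49620) = 6722/12405 ≈ 0.54188)
(j + A)/(I + m) = (41592 + 6722/12405)/(-17586 - 24240899/79393304) = 515955482/(12405*(-1396234885043/79393304)) = (515955482/12405)*(-79393304/1396234885043) = -40963410432892528/17320293748958415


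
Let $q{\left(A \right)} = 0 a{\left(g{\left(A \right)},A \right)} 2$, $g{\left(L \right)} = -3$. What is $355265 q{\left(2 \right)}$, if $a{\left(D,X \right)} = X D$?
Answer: $0$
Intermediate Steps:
$a{\left(D,X \right)} = D X$
$q{\left(A \right)} = 0$ ($q{\left(A \right)} = 0 \left(- 3 A\right) 2 = 0 \cdot 2 = 0$)
$355265 q{\left(2 \right)} = 355265 \cdot 0 = 0$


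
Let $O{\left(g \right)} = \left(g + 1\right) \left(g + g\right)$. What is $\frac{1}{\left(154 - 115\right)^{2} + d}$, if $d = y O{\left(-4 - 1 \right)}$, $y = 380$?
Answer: $\frac{1}{16721} \approx 5.9805 \cdot 10^{-5}$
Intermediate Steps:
$O{\left(g \right)} = 2 g \left(1 + g\right)$ ($O{\left(g \right)} = \left(1 + g\right) 2 g = 2 g \left(1 + g\right)$)
$d = 15200$ ($d = 380 \cdot 2 \left(-4 - 1\right) \left(1 - 5\right) = 380 \cdot 2 \left(-5\right) \left(1 - 5\right) = 380 \cdot 2 \left(-5\right) \left(-4\right) = 380 \cdot 40 = 15200$)
$\frac{1}{\left(154 - 115\right)^{2} + d} = \frac{1}{\left(154 - 115\right)^{2} + 15200} = \frac{1}{39^{2} + 15200} = \frac{1}{1521 + 15200} = \frac{1}{16721}$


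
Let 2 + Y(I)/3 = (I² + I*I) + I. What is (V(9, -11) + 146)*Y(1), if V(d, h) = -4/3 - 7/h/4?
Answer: 19117/44 ≈ 434.48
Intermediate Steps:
V(d, h) = -4/3 - 7/(4*h) (V(d, h) = -4*⅓ - 7/h*(¼) = -4/3 - 7/(4*h))
Y(I) = -6 + 3*I + 6*I² (Y(I) = -6 + 3*((I² + I*I) + I) = -6 + 3*((I² + I²) + I) = -6 + 3*(2*I² + I) = -6 + 3*(I + 2*I²) = -6 + (3*I + 6*I²) = -6 + 3*I + 6*I²)
(V(9, -11) + 146)*Y(1) = ((1/12)*(-21 - 16*(-11))/(-11) + 146)*(-6 + 3*1 + 6*1²) = ((1/12)*(-1/11)*(-21 + 176) + 146)*(-6 + 3 + 6*1) = ((1/12)*(-1/11)*155 + 146)*(-6 + 3 + 6) = (-155/132 + 146)*3 = (19117/132)*3 = 19117/44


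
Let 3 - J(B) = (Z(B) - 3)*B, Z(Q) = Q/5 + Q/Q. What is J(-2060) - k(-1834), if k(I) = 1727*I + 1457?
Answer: 2313024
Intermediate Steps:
k(I) = 1457 + 1727*I
Z(Q) = 1 + Q/5 (Z(Q) = Q*(⅕) + 1 = Q/5 + 1 = 1 + Q/5)
J(B) = 3 - B*(-2 + B/5) (J(B) = 3 - ((1 + B/5) - 3)*B = 3 - (-2 + B/5)*B = 3 - B*(-2 + B/5))
J(-2060) - k(-1834) = (3 + 2*(-2060) - ⅕*(-2060)²) - (1457 + 1727*(-1834)) = (3 - 4120 - ⅕*4243600) - (1457 - 3167318) = (3 - 4120 - 848720) - 1*(-3165861) = -852837 + 3165861 = 2313024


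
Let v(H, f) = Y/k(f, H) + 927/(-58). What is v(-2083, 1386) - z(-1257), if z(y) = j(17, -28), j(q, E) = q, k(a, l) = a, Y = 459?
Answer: -72911/2233 ≈ -32.652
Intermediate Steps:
z(y) = 17
v(H, f) = -927/58 + 459/f (v(H, f) = 459/f + 927/(-58) = 459/f + 927*(-1/58) = 459/f - 927/58 = -927/58 + 459/f)
v(-2083, 1386) - z(-1257) = (-927/58 + 459/1386) - 1*17 = (-927/58 + 459*(1/1386)) - 17 = (-927/58 + 51/154) - 17 = -34950/2233 - 17 = -72911/2233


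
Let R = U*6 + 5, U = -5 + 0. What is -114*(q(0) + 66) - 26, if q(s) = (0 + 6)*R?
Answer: 9550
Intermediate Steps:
U = -5
R = -25 (R = -5*6 + 5 = -30 + 5 = -25)
q(s) = -150 (q(s) = (0 + 6)*(-25) = 6*(-25) = -150)
-114*(q(0) + 66) - 26 = -114*(-150 + 66) - 26 = -114*(-84) - 26 = 9576 - 26 = 9550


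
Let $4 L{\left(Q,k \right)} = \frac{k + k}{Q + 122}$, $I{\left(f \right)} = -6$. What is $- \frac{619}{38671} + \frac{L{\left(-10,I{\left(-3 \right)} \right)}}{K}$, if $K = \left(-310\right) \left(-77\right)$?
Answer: $- \frac{1654975373}{103384598240} \approx -0.016008$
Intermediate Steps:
$L{\left(Q,k \right)} = \frac{k}{2 \left(122 + Q\right)}$ ($L{\left(Q,k \right)} = \frac{\left(k + k\right) \frac{1}{Q + 122}}{4} = \frac{2 k \frac{1}{122 + Q}}{4} = \frac{k}{2 \left(122 + Q\right)}$)
$K = 23870$
$- \frac{619}{38671} + \frac{L{\left(-10,I{\left(-3 \right)} \right)}}{K} = - \frac{619}{38671} + \frac{\frac{1}{2} \left(-6\right) \frac{1}{122 - 10}}{23870} = \left(-619\right) \frac{1}{38671} + \frac{1}{2} \left(-6\right) \frac{1}{112} \cdot \frac{1}{23870} = - \frac{619}{38671} + \frac{1}{2} \left(-6\right) \frac{1}{112} \cdot \frac{1}{23870} = - \frac{619}{38671} - \frac{3}{2673440} = - \frac{1654975373}{103384598240}$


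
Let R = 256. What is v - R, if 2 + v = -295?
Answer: -553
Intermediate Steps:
v = -297 (v = -2 - 295 = -297)
v - R = -297 - 1*256 = -297 - 256 = -553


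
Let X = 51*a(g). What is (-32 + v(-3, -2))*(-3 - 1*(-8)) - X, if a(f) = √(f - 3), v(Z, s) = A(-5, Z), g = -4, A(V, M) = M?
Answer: -175 - 51*I*√7 ≈ -175.0 - 134.93*I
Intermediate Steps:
v(Z, s) = Z
a(f) = √(-3 + f)
X = 51*I*√7 (X = 51*√(-3 - 4) = 51*√(-7) = 51*(I*√7) = 51*I*√7 ≈ 134.93*I)
(-32 + v(-3, -2))*(-3 - 1*(-8)) - X = (-32 - 3)*(-3 - 1*(-8)) - 51*I*√7 = -35*(-3 + 8) - 51*I*√7 = -35*5 - 51*I*√7 = -175 - 51*I*√7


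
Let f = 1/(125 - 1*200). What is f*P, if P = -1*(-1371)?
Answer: -457/25 ≈ -18.280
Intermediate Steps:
P = 1371
f = -1/75 (f = 1/(125 - 200) = 1/(-75) = -1/75 ≈ -0.013333)
f*P = -1/75*1371 = -457/25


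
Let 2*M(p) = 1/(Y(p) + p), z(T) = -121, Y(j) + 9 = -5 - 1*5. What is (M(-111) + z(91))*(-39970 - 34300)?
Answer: 233660847/26 ≈ 8.9870e+6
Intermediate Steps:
Y(j) = -19 (Y(j) = -9 + (-5 - 1*5) = -9 + (-5 - 5) = -9 - 10 = -19)
M(p) = 1/(2*(-19 + p))
(M(-111) + z(91))*(-39970 - 34300) = (1/(2*(-19 - 111)) - 121)*(-39970 - 34300) = ((½)/(-130) - 121)*(-74270) = ((½)*(-1/130) - 121)*(-74270) = (-1/260 - 121)*(-74270) = -31461/260*(-74270) = 233660847/26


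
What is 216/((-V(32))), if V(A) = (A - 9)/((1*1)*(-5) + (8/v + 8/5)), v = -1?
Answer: 12312/115 ≈ 107.06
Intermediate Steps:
V(A) = 15/19 - 5*A/57 (V(A) = (A - 9)/((1*1)*(-5) + (8/(-1) + 8/5)) = (-9 + A)/(1*(-5) + (8*(-1) + 8*(⅕))) = (-9 + A)/(-5 + (-8 + 8/5)) = (-9 + A)/(-5 - 32/5) = (-9 + A)/(-57/5) = (-9 + A)*(-5/57) = 15/19 - 5*A/57)
216/((-V(32))) = 216/((-(15/19 - 5/57*32))) = 216/((-(15/19 - 160/57))) = 216/((-1*(-115/57))) = 216/(115/57) = 216*(57/115) = 12312/115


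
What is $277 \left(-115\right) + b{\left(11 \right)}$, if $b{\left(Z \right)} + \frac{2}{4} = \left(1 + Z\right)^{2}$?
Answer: $- \frac{63423}{2} \approx -31712.0$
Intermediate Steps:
$b{\left(Z \right)} = - \frac{1}{2} + \left(1 + Z\right)^{2}$
$277 \left(-115\right) + b{\left(11 \right)} = 277 \left(-115\right) - \left(\frac{1}{2} - \left(1 + 11\right)^{2}\right) = -31855 - \left(\frac{1}{2} - 12^{2}\right) = -31855 + \left(- \frac{1}{2} + 144\right) = -31855 + \frac{287}{2} = - \frac{63423}{2}$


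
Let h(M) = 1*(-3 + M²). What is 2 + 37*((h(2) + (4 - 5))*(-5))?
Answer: 2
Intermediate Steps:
h(M) = -3 + M²
2 + 37*((h(2) + (4 - 5))*(-5)) = 2 + 37*(((-3 + 2²) + (4 - 5))*(-5)) = 2 + 37*(((-3 + 4) - 1)*(-5)) = 2 + 37*((1 - 1)*(-5)) = 2 + 37*(0*(-5)) = 2 + 37*0 = 2 + 0 = 2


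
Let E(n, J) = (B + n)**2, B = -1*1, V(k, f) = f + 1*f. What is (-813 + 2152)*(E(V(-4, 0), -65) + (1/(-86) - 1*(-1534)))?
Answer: 176760051/86 ≈ 2.0554e+6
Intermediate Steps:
V(k, f) = 2*f (V(k, f) = f + f = 2*f)
B = -1
E(n, J) = (-1 + n)**2
(-813 + 2152)*(E(V(-4, 0), -65) + (1/(-86) - 1*(-1534))) = (-813 + 2152)*((-1 + 2*0)**2 + (1/(-86) - 1*(-1534))) = 1339*((-1 + 0)**2 + (-1/86 + 1534)) = 1339*((-1)**2 + 131923/86) = 1339*(1 + 131923/86) = 1339*(132009/86) = 176760051/86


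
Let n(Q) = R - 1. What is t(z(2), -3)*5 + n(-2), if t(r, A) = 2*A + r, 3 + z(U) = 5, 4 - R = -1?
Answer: -16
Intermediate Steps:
R = 5 (R = 4 - 1*(-1) = 4 + 1 = 5)
z(U) = 2 (z(U) = -3 + 5 = 2)
n(Q) = 4 (n(Q) = 5 - 1 = 4)
t(r, A) = r + 2*A
t(z(2), -3)*5 + n(-2) = (2 + 2*(-3))*5 + 4 = (2 - 6)*5 + 4 = -4*5 + 4 = -20 + 4 = -16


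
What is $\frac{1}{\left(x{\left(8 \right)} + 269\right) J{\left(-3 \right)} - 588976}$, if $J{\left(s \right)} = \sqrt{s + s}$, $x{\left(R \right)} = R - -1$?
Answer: $- \frac{73622}{43361649035} - \frac{139 i \sqrt{6}}{173446596140} \approx -1.6979 \cdot 10^{-6} - 1.963 \cdot 10^{-9} i$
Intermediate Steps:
$x{\left(R \right)} = 1 + R$ ($x{\left(R \right)} = R + 1 = 1 + R$)
$J{\left(s \right)} = \sqrt{2} \sqrt{s}$ ($J{\left(s \right)} = \sqrt{2 s} = \sqrt{2} \sqrt{s}$)
$\frac{1}{\left(x{\left(8 \right)} + 269\right) J{\left(-3 \right)} - 588976} = \frac{1}{\left(\left(1 + 8\right) + 269\right) \sqrt{2} \sqrt{-3} - 588976} = \frac{1}{\left(9 + 269\right) \sqrt{2} i \sqrt{3} - 588976} = \frac{1}{278 i \sqrt{6} - 588976} = \frac{1}{-588976 + 278 i \sqrt{6}}$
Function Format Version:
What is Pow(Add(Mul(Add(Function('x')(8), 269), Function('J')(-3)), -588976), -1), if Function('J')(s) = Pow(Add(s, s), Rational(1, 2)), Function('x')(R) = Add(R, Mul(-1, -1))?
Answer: Add(Rational(-73622, 43361649035), Mul(Rational(-139, 173446596140), I, Pow(6, Rational(1, 2)))) ≈ Add(-1.6979e-6, Mul(-1.9630e-9, I))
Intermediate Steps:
Function('x')(R) = Add(1, R) (Function('x')(R) = Add(R, 1) = Add(1, R))
Function('J')(s) = Mul(Pow(2, Rational(1, 2)), Pow(s, Rational(1, 2))) (Function('J')(s) = Pow(Mul(2, s), Rational(1, 2)) = Mul(Pow(2, Rational(1, 2)), Pow(s, Rational(1, 2))))
Pow(Add(Mul(Add(Function('x')(8), 269), Function('J')(-3)), -588976), -1) = Pow(Add(Mul(Add(Add(1, 8), 269), Mul(Pow(2, Rational(1, 2)), Pow(-3, Rational(1, 2)))), -588976), -1) = Pow(Add(Mul(Add(9, 269), Mul(Pow(2, Rational(1, 2)), Mul(I, Pow(3, Rational(1, 2))))), -588976), -1) = Pow(Add(Mul(278, Mul(I, Pow(6, Rational(1, 2)))), -588976), -1) = Pow(Add(Mul(278, I, Pow(6, Rational(1, 2))), -588976), -1) = Pow(Add(-588976, Mul(278, I, Pow(6, Rational(1, 2)))), -1)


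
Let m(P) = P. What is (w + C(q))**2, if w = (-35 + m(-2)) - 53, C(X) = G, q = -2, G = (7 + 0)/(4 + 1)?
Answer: 196249/25 ≈ 7850.0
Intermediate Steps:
G = 7/5 ≈ 1.4000
C(X) = 7/5
w = -90 (w = (-35 - 2) - 53 = -37 - 53 = -90)
(w + C(q))**2 = (-90 + 7/5)**2 = (-443/5)**2 = 196249/25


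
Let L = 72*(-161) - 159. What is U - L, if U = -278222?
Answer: -266471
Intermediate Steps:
L = -11751 (L = -11592 - 159 = -11751)
U - L = -278222 - 1*(-11751) = -278222 + 11751 = -266471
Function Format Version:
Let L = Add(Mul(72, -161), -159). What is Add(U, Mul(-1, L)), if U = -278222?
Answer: -266471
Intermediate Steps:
L = -11751 (L = Add(-11592, -159) = -11751)
Add(U, Mul(-1, L)) = Add(-278222, Mul(-1, -11751)) = Add(-278222, 11751) = -266471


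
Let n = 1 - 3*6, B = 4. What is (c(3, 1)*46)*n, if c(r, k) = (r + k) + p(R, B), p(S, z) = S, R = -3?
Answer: -782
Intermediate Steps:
c(r, k) = -3 + k + r (c(r, k) = (r + k) - 3 = (k + r) - 3 = -3 + k + r)
n = -17 (n = 1 - 18 = -17)
(c(3, 1)*46)*n = ((-3 + 1 + 3)*46)*(-17) = (1*46)*(-17) = 46*(-17) = -782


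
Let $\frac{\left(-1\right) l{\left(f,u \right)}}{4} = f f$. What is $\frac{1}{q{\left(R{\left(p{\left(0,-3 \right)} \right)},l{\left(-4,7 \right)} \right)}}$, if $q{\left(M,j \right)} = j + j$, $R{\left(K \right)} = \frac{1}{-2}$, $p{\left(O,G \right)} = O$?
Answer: $- \frac{1}{128} \approx -0.0078125$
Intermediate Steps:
$R{\left(K \right)} = - \frac{1}{2}$
$l{\left(f,u \right)} = - 4 f^{2}$ ($l{\left(f,u \right)} = - 4 f f = - 4 f^{2}$)
$q{\left(M,j \right)} = 2 j$
$\frac{1}{q{\left(R{\left(p{\left(0,-3 \right)} \right)},l{\left(-4,7 \right)} \right)}} = \frac{1}{2 \left(- 4 \left(-4\right)^{2}\right)} = \frac{1}{2 \left(\left(-4\right) 16\right)} = \frac{1}{2 \left(-64\right)} = \frac{1}{-128} = - \frac{1}{128}$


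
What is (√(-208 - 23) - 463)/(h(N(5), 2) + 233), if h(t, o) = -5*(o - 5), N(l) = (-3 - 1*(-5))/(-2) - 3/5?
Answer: -463/248 + I*√231/248 ≈ -1.8669 + 0.061285*I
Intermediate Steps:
N(l) = -8/5 (N(l) = (-3 + 5)*(-½) - 3*⅕ = 2*(-½) - ⅗ = -1 - ⅗ = -8/5)
h(t, o) = 25 - 5*o (h(t, o) = -5*(-5 + o) = 25 - 5*o)
(√(-208 - 23) - 463)/(h(N(5), 2) + 233) = (√(-208 - 23) - 463)/((25 - 5*2) + 233) = (√(-231) - 463)/((25 - 10) + 233) = (I*√231 - 463)/(15 + 233) = (-463 + I*√231)/248 = (-463 + I*√231)*(1/248) = -463/248 + I*√231/248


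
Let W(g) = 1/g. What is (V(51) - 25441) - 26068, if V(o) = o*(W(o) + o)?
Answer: -48907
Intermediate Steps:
V(o) = o*(o + 1/o) (V(o) = o*(1/o + o) = o*(o + 1/o))
(V(51) - 25441) - 26068 = ((1 + 51²) - 25441) - 26068 = ((1 + 2601) - 25441) - 26068 = (2602 - 25441) - 26068 = -22839 - 26068 = -48907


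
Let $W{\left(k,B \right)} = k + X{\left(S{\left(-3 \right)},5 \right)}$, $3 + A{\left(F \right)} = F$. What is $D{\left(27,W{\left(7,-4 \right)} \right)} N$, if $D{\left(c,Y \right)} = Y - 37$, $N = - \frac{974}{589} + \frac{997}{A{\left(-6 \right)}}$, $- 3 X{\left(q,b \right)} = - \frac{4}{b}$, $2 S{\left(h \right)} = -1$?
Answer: $\frac{265815554}{79515} \approx 3343.0$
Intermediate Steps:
$S{\left(h \right)} = - \frac{1}{2}$ ($S{\left(h \right)} = \frac{1}{2} \left(-1\right) = - \frac{1}{2}$)
$X{\left(q,b \right)} = \frac{4}{3 b}$ ($X{\left(q,b \right)} = - \frac{\left(-4\right) \frac{1}{b}}{3} = \frac{4}{3 b}$)
$A{\left(F \right)} = -3 + F$
$W{\left(k,B \right)} = \frac{4}{15} + k$ ($W{\left(k,B \right)} = k + \frac{4}{3 \cdot 5} = k + \frac{4}{3} \cdot \frac{1}{5} = k + \frac{4}{15} = \frac{4}{15} + k$)
$N = - \frac{595999}{5301}$ ($N = - \frac{974}{589} + \frac{997}{-3 - 6} = \left(-974\right) \frac{1}{589} + \frac{997}{-9} = - \frac{974}{589} + 997 \left(- \frac{1}{9}\right) = - \frac{974}{589} - \frac{997}{9} = - \frac{595999}{5301} \approx -112.43$)
$D{\left(c,Y \right)} = -37 + Y$
$D{\left(27,W{\left(7,-4 \right)} \right)} N = \left(-37 + \left(\frac{4}{15} + 7\right)\right) \left(- \frac{595999}{5301}\right) = \left(-37 + \frac{109}{15}\right) \left(- \frac{595999}{5301}\right) = \left(- \frac{446}{15}\right) \left(- \frac{595999}{5301}\right) = \frac{265815554}{79515}$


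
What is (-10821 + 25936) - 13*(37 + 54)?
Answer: 13932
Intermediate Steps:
(-10821 + 25936) - 13*(37 + 54) = 15115 - 13*91 = 15115 - 1183 = 13932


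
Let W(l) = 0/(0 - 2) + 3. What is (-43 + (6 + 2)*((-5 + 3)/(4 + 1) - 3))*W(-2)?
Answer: -1053/5 ≈ -210.60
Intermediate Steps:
W(l) = 3 (W(l) = 0/(-2) + 3 = 0*(-1/2) + 3 = 0 + 3 = 3)
(-43 + (6 + 2)*((-5 + 3)/(4 + 1) - 3))*W(-2) = (-43 + (6 + 2)*((-5 + 3)/(4 + 1) - 3))*3 = (-43 + 8*(-2/5 - 3))*3 = (-43 + 8*(-17/5))*3 = (-43 - 136/5)*3 = -351/5*3 = -1053/5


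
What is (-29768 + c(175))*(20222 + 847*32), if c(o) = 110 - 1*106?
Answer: -1408611064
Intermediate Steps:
c(o) = 4 (c(o) = 110 - 106 = 4)
(-29768 + c(175))*(20222 + 847*32) = (-29768 + 4)*(20222 + 847*32) = -29764*(20222 + 27104) = -29764*47326 = -1408611064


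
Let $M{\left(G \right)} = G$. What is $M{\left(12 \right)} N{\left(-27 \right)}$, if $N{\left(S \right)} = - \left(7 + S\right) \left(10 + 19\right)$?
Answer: $6960$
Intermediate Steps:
$N{\left(S \right)} = -203 - 29 S$ ($N{\left(S \right)} = - \left(7 + S\right) 29 = - (203 + 29 S) = -203 - 29 S$)
$M{\left(12 \right)} N{\left(-27 \right)} = 12 \left(-203 - -783\right) = 12 \left(-203 + 783\right) = 12 \cdot 580 = 6960$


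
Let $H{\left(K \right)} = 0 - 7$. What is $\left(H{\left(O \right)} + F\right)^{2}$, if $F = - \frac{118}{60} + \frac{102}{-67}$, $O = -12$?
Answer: $\frac{444492889}{4040100} \approx 110.02$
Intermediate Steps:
$F = - \frac{7013}{2010}$ ($F = \left(-118\right) \frac{1}{60} + 102 \left(- \frac{1}{67}\right) = - \frac{59}{30} - \frac{102}{67} = - \frac{7013}{2010} \approx -3.4891$)
$H{\left(K \right)} = -7$
$\left(H{\left(O \right)} + F\right)^{2} = \left(-7 - \frac{7013}{2010}\right)^{2} = \left(- \frac{21083}{2010}\right)^{2} = \frac{444492889}{4040100}$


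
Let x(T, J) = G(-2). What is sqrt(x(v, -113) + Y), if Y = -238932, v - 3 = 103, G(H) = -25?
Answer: I*sqrt(238957) ≈ 488.83*I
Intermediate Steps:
v = 106 (v = 3 + 103 = 106)
x(T, J) = -25
sqrt(x(v, -113) + Y) = sqrt(-25 - 238932) = sqrt(-238957) = I*sqrt(238957)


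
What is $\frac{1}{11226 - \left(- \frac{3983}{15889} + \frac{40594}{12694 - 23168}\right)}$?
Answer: $\frac{83210693}{934466597622} \approx 8.9046 \cdot 10^{-5}$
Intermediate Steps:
$\frac{1}{11226 - \left(- \frac{3983}{15889} + \frac{40594}{12694 - 23168}\right)} = \frac{1}{11226 - \left(- \frac{3983}{15889} + \frac{40594}{-10474}\right)} = \frac{1}{11226 + \left(\frac{3983}{15889} - - \frac{20297}{5237}\right)} = \frac{1}{11226 + \left(\frac{3983}{15889} + \frac{20297}{5237}\right)} = \frac{1}{11226 + \frac{343358004}{83210693}} = \frac{1}{\frac{934466597622}{83210693}} = \frac{83210693}{934466597622}$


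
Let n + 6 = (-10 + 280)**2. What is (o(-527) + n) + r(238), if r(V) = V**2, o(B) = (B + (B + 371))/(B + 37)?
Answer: 63474303/490 ≈ 1.2954e+5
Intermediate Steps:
n = 72894 (n = -6 + (-10 + 280)**2 = -6 + 270**2 = -6 + 72900 = 72894)
o(B) = (371 + 2*B)/(37 + B) (o(B) = (B + (371 + B))/(37 + B) = (371 + 2*B)/(37 + B))
(o(-527) + n) + r(238) = ((371 + 2*(-527))/(37 - 527) + 72894) + 238**2 = ((371 - 1054)/(-490) + 72894) + 56644 = (-1/490*(-683) + 72894) + 56644 = (683/490 + 72894) + 56644 = 35718743/490 + 56644 = 63474303/490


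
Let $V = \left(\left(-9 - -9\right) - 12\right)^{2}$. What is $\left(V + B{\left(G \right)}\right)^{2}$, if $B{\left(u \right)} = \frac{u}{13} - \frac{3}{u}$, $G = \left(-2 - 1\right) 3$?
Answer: $\frac{31382404}{1521} \approx 20633.0$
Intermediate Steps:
$G = -9$ ($G = \left(-3\right) 3 = -9$)
$V = 144$ ($V = \left(\left(-9 + 9\right) - 12\right)^{2} = \left(0 - 12\right)^{2} = \left(-12\right)^{2} = 144$)
$B{\left(u \right)} = - \frac{3}{u} + \frac{u}{13}$ ($B{\left(u \right)} = u \frac{1}{13} - \frac{3}{u} = \frac{u}{13} - \frac{3}{u} = - \frac{3}{u} + \frac{u}{13}$)
$\left(V + B{\left(G \right)}\right)^{2} = \left(144 + \left(- \frac{3}{-9} + \frac{1}{13} \left(-9\right)\right)\right)^{2} = \left(144 - \frac{14}{39}\right)^{2} = \left(\frac{5602}{39}\right)^{2} = \frac{31382404}{1521}$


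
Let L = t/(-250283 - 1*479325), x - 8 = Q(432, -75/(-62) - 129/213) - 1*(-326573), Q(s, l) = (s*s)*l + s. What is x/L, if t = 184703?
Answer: -706167315419368/406531303 ≈ -1.7371e+6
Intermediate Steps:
Q(s, l) = s + l*s**2 (Q(s, l) = s**2*l + s = l*s**2 + s = s + l*s**2)
x = 967872221/2201 (x = 8 + (432*(1 + (-75/(-62) - 129/213)*432) - 1*(-326573)) = 8 + (432*(1 + (-75*(-1/62) - 129*1/213)*432) + 326573) = 8 + (432*(1 + (75/62 - 43/71)*432) + 326573) = 8 + (432*(1 + (2659/4402)*432) + 326573) = 8 + (432*(1 + 574344/2201) + 326573) = 8 + (432*(576545/2201) + 326573) = 8 + (249067440/2201 + 326573) = 8 + 967854613/2201 = 967872221/2201 ≈ 4.3974e+5)
L = -184703/729608 (L = 184703/(-250283 - 1*479325) = 184703/(-250283 - 479325) = 184703/(-729608) = 184703*(-1/729608) = -184703/729608 ≈ -0.25315)
x/L = 967872221/(2201*(-184703/729608)) = (967872221/2201)*(-729608/184703) = -706167315419368/406531303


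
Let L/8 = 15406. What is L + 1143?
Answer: 124391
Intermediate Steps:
L = 123248 (L = 8*15406 = 123248)
L + 1143 = 123248 + 1143 = 124391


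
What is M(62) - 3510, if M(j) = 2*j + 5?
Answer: -3381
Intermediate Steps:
M(j) = 5 + 2*j
M(62) - 3510 = (5 + 2*62) - 3510 = (5 + 124) - 3510 = 129 - 3510 = -3381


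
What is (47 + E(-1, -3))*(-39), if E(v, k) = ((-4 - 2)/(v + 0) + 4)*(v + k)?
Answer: -273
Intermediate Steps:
E(v, k) = (4 - 6/v)*(k + v) (E(v, k) = (-6/v + 4)*(k + v) = (4 - 6/v)*(k + v))
(47 + E(-1, -3))*(-39) = (47 + (-6 + 4*(-3) + 4*(-1) - 6*(-3)/(-1)))*(-39) = (47 + (-6 - 12 - 4 - 6*(-3)*(-1)))*(-39) = (47 + (-6 - 12 - 4 - 18))*(-39) = (47 - 40)*(-39) = 7*(-39) = -273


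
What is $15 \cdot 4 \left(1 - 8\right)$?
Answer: $-420$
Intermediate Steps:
$15 \cdot 4 \left(1 - 8\right) = 15 \cdot 4 \left(-7\right) = 15 \left(-28\right) = -420$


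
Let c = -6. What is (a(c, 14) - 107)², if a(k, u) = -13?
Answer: 14400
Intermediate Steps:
(a(c, 14) - 107)² = (-13 - 107)² = (-120)² = 14400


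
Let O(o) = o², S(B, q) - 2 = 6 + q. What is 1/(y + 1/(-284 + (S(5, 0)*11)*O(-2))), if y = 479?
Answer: 68/32573 ≈ 0.0020876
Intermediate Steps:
S(B, q) = 8 + q (S(B, q) = 2 + (6 + q) = 8 + q)
1/(y + 1/(-284 + (S(5, 0)*11)*O(-2))) = 1/(479 + 1/(-284 + ((8 + 0)*11)*(-2)²)) = 1/(479 + 1/(-284 + (8*11)*4)) = 1/(479 + 1/(-284 + 88*4)) = 1/(479 + 1/(-284 + 352)) = 1/(479 + 1/68) = 1/(32573/68) = 68/32573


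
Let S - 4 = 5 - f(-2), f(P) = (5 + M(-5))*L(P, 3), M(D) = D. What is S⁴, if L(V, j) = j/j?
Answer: 6561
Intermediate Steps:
L(V, j) = 1
f(P) = 0 (f(P) = (5 - 5)*1 = 0*1 = 0)
S = 9 (S = 4 + (5 - 1*0) = 4 + (5 + 0) = 4 + 5 = 9)
S⁴ = 9⁴ = 6561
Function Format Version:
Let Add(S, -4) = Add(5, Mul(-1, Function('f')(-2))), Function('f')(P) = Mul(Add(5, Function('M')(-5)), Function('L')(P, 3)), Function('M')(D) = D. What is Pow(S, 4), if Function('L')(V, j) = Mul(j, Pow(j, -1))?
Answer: 6561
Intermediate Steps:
Function('L')(V, j) = 1
Function('f')(P) = 0 (Function('f')(P) = Mul(Add(5, -5), 1) = Mul(0, 1) = 0)
S = 9 (S = Add(4, Add(5, Mul(-1, 0))) = Add(4, Add(5, 0)) = Add(4, 5) = 9)
Pow(S, 4) = Pow(9, 4) = 6561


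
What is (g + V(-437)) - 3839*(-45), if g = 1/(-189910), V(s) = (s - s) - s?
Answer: 32890892719/189910 ≈ 1.7319e+5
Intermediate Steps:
V(s) = -s (V(s) = 0 - s = -s)
g = -1/189910 ≈ -5.2657e-6
(g + V(-437)) - 3839*(-45) = (-1/189910 - 1*(-437)) - 3839*(-45) = (-1/189910 + 437) + 172755 = 82990669/189910 + 172755 = 32890892719/189910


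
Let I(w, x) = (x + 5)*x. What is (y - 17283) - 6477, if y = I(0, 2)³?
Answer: -21016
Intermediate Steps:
I(w, x) = x*(5 + x) (I(w, x) = (5 + x)*x = x*(5 + x))
y = 2744 (y = (2*(5 + 2))³ = (2*7)³ = 14³ = 2744)
(y - 17283) - 6477 = (2744 - 17283) - 6477 = -14539 - 6477 = -21016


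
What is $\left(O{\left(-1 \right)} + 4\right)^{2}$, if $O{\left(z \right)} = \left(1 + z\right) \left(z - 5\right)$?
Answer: $16$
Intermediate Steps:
$O{\left(z \right)} = \left(1 + z\right) \left(-5 + z\right)$
$\left(O{\left(-1 \right)} + 4\right)^{2} = \left(\left(-5 + \left(-1\right)^{2} - -4\right) + 4\right)^{2} = \left(\left(-5 + 1 + 4\right) + 4\right)^{2} = \left(0 + 4\right)^{2} = 4^{2} = 16$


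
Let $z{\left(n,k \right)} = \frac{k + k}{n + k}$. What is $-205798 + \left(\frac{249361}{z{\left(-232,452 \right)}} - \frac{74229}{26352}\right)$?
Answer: $- \frac{144040601215}{992592} \approx -1.4512 \cdot 10^{5}$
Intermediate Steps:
$z{\left(n,k \right)} = \frac{2 k}{k + n}$
$-205798 + \left(\frac{249361}{z{\left(-232,452 \right)}} - \frac{74229}{26352}\right) = -205798 + \left(\frac{249361}{2 \cdot 452 \frac{1}{452 - 232}} - \frac{74229}{26352}\right) = -205798 + \left(\frac{249361}{2 \cdot 452 \cdot \frac{1}{220}} - \frac{24743}{8784}\right) = -205798 - \left(\frac{24743}{8784} - \frac{249361}{2 \cdot 452 \cdot \frac{1}{220}}\right) = -205798 - \left(\frac{24743}{8784} - \frac{249361}{\frac{226}{55}}\right) = -205798 + \left(249361 \cdot \frac{55}{226} - \frac{24743}{8784}\right) = -205798 + \left(\frac{13714855}{226} - \frac{24743}{8784}\right) = -205798 + \frac{60232847201}{992592} = - \frac{144040601215}{992592}$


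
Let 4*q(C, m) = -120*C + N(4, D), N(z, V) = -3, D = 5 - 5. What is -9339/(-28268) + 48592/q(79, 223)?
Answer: -5405832887/268065444 ≈ -20.166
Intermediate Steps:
D = 0
q(C, m) = -¾ - 30*C (q(C, m) = (-120*C - 3)/4 = (-3 - 120*C)/4 = -¾ - 30*C)
-9339/(-28268) + 48592/q(79, 223) = -9339/(-28268) + 48592/(-¾ - 30*79) = -9339*(-1/28268) + 48592/(-¾ - 2370) = 9339/28268 + 48592/(-9483/4) = 9339/28268 + 48592*(-4/9483) = 9339/28268 - 194368/9483 = -5405832887/268065444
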